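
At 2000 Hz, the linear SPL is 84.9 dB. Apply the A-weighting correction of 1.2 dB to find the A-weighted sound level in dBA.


A-weighting table: 2000 Hz -> 1.2 dB correction
SPL_A = SPL + correction = 84.9 + (1.2) = 86.1 dBA


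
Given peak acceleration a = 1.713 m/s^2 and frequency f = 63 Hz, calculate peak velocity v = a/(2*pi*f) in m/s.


omega = 2*pi*f = 2*pi*63 = 395.841 rad/s
v = a / omega = 1.713 / 395.841 = 0.0043275 m/s


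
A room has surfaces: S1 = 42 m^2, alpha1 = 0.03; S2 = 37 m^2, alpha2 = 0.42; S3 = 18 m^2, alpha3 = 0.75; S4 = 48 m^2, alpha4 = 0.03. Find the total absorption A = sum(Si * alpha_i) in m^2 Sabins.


42 * 0.03 = 1.26
37 * 0.42 = 15.54
18 * 0.75 = 13.5
48 * 0.03 = 1.44
A_total = 1.26 + 15.54 + 13.5 + 1.44 = 31.74 m^2


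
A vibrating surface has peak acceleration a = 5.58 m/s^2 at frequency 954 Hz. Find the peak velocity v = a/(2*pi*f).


omega = 2*pi*f = 2*pi*954 = 5994.16 rad/s
v = a / omega = 5.58 / 5994.16 = 0.00093091 m/s


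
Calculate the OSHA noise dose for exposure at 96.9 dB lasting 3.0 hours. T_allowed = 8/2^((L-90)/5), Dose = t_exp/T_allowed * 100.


T_allowed = 8 / 2^((96.9 - 90)/5) = 3.07375 hr
Dose = 3.0 / 3.07375 * 100 = 97.601 %


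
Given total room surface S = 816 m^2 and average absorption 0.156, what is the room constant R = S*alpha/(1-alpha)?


R = 816 * 0.156 / (1 - 0.156) = 150.82 m^2


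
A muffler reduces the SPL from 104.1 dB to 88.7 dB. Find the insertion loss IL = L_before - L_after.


Insertion loss = SPL without muffler - SPL with muffler
IL = 104.1 - 88.7 = 15.4 dB


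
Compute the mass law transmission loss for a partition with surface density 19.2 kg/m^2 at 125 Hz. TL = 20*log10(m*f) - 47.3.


m * f = 19.2 * 125 = 2400
20*log10(2400) = 67.6042 dB
TL = 67.6042 - 47.3 = 20.304 dB


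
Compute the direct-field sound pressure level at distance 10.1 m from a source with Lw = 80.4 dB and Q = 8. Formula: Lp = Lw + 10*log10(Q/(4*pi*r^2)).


4*pi*r^2 = 4*pi*10.1^2 = 1281.9 m^2
Q / (4*pi*r^2) = 8 / 1281.9 = 0.00624074
Lp = 80.4 + 10*log10(0.00624074) = 58.352 dB


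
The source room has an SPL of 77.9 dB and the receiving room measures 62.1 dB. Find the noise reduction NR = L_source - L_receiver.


NR = L_source - L_receiver (difference between source and receiving room levels)
NR = 77.9 - 62.1 = 15.8 dB


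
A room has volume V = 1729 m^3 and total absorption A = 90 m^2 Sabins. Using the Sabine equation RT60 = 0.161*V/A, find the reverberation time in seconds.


RT60 = 0.161 * 1729 / 90 = 3.093 s


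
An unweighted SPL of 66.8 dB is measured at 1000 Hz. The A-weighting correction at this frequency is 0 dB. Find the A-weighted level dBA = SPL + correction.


A-weighting table: 1000 Hz -> 0 dB correction
SPL_A = SPL + correction = 66.8 + (0) = 66.8 dBA


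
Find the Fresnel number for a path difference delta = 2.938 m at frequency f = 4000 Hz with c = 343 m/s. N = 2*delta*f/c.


N = 2*delta*f/c = 2*delta/lambda, where lambda = c/f
lambda = 343 / 4000 = 0.08575 m
N = 2 * 2.938 / 0.08575 = 68.525


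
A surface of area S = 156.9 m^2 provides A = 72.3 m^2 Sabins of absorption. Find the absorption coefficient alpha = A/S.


Absorption coefficient = absorbed power / incident power
alpha = A / S = 72.3 / 156.9 = 0.4608


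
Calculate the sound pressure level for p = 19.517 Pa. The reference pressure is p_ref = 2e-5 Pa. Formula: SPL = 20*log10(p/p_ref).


p / p_ref = 19.517 / 2e-5 = 975850
SPL = 20 * log10(975850) = 119.79 dB


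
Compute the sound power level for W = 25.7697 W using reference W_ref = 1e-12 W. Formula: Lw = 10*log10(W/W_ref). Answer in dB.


W / W_ref = 25.7697 / 1e-12 = 2.57697e+13
Lw = 10 * log10(2.57697e+13) = 134.11 dB


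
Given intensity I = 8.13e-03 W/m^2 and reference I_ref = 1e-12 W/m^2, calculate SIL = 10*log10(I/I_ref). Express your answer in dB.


I / I_ref = 8.13e-03 / 1e-12 = 8.13e+09
SIL = 10 * log10(8.13e+09) = 99.101 dB


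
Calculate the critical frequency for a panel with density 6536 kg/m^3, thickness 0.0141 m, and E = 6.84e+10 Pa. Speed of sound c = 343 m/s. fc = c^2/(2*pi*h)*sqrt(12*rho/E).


12*rho/E = 12*6536/6.84e+10 = 1.14667e-06
sqrt(12*rho/E) = sqrt(1.14667e-06) = 0.00107083
c^2/(2*pi*h) = 343^2/(2*pi*0.0141) = 1.32797e+06
fc = 1.32797e+06 * 0.00107083 = 1422 Hz


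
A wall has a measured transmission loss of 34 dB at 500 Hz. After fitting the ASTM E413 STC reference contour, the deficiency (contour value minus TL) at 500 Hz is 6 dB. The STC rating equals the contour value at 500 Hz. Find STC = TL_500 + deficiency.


By ASTM E413, STC = value of the fitted reference contour at 500 Hz.
Contour value at 500 Hz = TL_500 + deficiency = 34 + 6 = 40
STC = 40


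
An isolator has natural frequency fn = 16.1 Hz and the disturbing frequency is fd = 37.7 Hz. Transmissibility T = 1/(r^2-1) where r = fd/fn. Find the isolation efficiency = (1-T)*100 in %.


r = 37.7 / 16.1 = 2.34161
r^2 - 1 = 2.34161^2 - 1 = 4.48314
T = 1/4.48314 = 0.223058
Efficiency = (1 - 0.223058)*100 = 77.694 %


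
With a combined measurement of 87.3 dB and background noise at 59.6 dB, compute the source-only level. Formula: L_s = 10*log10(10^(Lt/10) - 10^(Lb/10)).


10^(87.3/10) = 5.37032e+08
10^(59.6/10) = 912011
Difference = 5.37032e+08 - 912011 = 5.3612e+08
L_source = 10*log10(5.3612e+08) = 87.293 dB


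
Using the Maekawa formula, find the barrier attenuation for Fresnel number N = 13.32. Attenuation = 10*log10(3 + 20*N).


3 + 20*N = 3 + 20*13.32 = 269.4
Att = 10*log10(269.4) = 24.304 dB


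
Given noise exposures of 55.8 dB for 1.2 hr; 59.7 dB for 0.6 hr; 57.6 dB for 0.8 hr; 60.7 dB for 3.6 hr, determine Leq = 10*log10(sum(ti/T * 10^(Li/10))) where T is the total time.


T_total = 1.2 + 0.6 + 0.8 + 3.6 = 6.2 hr
(1.2/6.2) * 10^(55.8/10) = 73585
(0.6/6.2) * 10^(59.7/10) = 90314.9
(0.8/6.2) * 10^(57.6/10) = 74250.3
(3.6/6.2) * 10^(60.7/10) = 682199
Sum = 73585 + 90314.9 + 74250.3 + 682199 = 920349
Leq = 10*log10(920349) = 59.64 dB


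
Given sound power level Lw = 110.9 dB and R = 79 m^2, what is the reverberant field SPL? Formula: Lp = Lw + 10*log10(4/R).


4/R = 4/79 = 0.0506329
Lp = 110.9 + 10*log10(0.0506329) = 97.944 dB


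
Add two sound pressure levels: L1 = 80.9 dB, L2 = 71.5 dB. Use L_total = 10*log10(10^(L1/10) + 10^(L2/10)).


10^(80.9/10) = 1.23027e+08
10^(71.5/10) = 1.41254e+07
Sum = 1.23027e+08 + 1.41254e+07 = 1.37152e+08
L_total = 10*log10(1.37152e+08) = 81.372 dB


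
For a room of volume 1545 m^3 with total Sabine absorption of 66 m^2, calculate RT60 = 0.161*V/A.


RT60 = 0.161 * 1545 / 66 = 3.7689 s


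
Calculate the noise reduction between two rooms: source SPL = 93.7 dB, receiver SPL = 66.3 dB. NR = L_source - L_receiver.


NR = L_source - L_receiver (difference between source and receiving room levels)
NR = 93.7 - 66.3 = 27.4 dB


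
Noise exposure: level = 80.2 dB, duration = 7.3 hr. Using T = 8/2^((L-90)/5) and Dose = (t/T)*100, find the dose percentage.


T_allowed = 8 / 2^((80.2 - 90)/5) = 31.125 hr
Dose = 7.3 / 31.125 * 100 = 23.454 %


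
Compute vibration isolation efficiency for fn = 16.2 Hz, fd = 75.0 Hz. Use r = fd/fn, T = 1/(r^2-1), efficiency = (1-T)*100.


r = 75.0 / 16.2 = 4.62963
r^2 - 1 = 4.62963^2 - 1 = 20.4335
T = 1/20.4335 = 0.0489392
Efficiency = (1 - 0.0489392)*100 = 95.106 %


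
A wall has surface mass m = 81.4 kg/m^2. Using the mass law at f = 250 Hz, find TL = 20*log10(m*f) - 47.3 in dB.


m * f = 81.4 * 250 = 20350
20*log10(20350) = 86.1713 dB
TL = 86.1713 - 47.3 = 38.871 dB


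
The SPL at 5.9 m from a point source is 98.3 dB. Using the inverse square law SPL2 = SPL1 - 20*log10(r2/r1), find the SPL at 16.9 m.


r2/r1 = 16.9/5.9 = 2.86441
Correction = 20*log10(2.86441) = 9.1407 dB
SPL2 = 98.3 - 9.1407 = 89.159 dB


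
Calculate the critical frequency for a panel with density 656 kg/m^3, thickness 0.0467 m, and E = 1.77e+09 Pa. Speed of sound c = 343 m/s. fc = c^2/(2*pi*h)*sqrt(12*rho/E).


12*rho/E = 12*656/1.77e+09 = 4.44746e-06
sqrt(12*rho/E) = sqrt(4.44746e-06) = 0.0021089
c^2/(2*pi*h) = 343^2/(2*pi*0.0467) = 400951
fc = 400951 * 0.0021089 = 845.57 Hz


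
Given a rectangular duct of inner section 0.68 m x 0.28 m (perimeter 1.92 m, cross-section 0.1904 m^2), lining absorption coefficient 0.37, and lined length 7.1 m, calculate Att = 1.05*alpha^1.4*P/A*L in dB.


alpha^1.4 = 0.37^1.4 = 0.248589
Attenuation rate = 1.05 * alpha^1.4 * P / A
= 1.05 * 0.248589 * 1.92 / 0.1904 = 2.63212 dB/m
Total Att = 2.63212 * 7.1 = 18.688 dB


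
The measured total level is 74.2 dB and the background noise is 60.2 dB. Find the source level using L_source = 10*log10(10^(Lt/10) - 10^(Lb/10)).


10^(74.2/10) = 2.63027e+07
10^(60.2/10) = 1.04713e+06
Difference = 2.63027e+07 - 1.04713e+06 = 2.52556e+07
L_source = 10*log10(2.52556e+07) = 74.024 dB


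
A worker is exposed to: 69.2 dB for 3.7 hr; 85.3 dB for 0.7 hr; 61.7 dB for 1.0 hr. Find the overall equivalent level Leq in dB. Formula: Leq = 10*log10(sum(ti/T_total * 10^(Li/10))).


T_total = 3.7 + 0.7 + 1.0 = 5.4 hr
(3.7/5.4) * 10^(69.2/10) = 5.69912e+06
(0.7/5.4) * 10^(85.3/10) = 4.39242e+07
(1.0/5.4) * 10^(61.7/10) = 273909
Sum = 5.69912e+06 + 4.39242e+07 + 273909 = 4.98972e+07
Leq = 10*log10(4.98972e+07) = 76.981 dB


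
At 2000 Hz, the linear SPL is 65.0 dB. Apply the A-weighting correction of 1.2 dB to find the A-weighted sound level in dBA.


A-weighting table: 2000 Hz -> 1.2 dB correction
SPL_A = SPL + correction = 65.0 + (1.2) = 66.2 dBA


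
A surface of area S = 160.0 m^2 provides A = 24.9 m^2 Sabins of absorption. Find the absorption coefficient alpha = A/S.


Absorption coefficient = absorbed power / incident power
alpha = A / S = 24.9 / 160.0 = 0.15562


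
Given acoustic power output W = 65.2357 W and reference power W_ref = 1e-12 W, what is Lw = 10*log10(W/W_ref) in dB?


W / W_ref = 65.2357 / 1e-12 = 6.52357e+13
Lw = 10 * log10(6.52357e+13) = 138.14 dB


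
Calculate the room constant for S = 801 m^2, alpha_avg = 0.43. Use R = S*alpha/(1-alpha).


R = 801 * 0.43 / (1 - 0.43) = 604.26 m^2


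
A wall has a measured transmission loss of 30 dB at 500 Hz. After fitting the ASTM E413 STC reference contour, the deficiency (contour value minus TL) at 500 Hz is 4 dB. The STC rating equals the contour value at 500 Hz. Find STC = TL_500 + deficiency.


By ASTM E413, STC = value of the fitted reference contour at 500 Hz.
Contour value at 500 Hz = TL_500 + deficiency = 30 + 4 = 34
STC = 34


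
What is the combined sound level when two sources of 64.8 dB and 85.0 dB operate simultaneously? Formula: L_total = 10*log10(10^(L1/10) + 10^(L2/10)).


10^(64.8/10) = 3.01995e+06
10^(85.0/10) = 3.16228e+08
Sum = 3.01995e+06 + 3.16228e+08 = 3.19248e+08
L_total = 10*log10(3.19248e+08) = 85.041 dB


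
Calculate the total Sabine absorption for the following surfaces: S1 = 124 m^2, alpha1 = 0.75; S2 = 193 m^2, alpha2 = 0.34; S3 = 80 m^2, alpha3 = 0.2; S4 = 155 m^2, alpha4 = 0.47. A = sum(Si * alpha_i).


124 * 0.75 = 93
193 * 0.34 = 65.62
80 * 0.2 = 16
155 * 0.47 = 72.85
A_total = 93 + 65.62 + 16 + 72.85 = 247.47 m^2


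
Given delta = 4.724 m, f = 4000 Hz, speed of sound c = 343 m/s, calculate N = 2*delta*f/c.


N = 2*delta*f/c = 2*delta/lambda, where lambda = c/f
lambda = 343 / 4000 = 0.08575 m
N = 2 * 4.724 / 0.08575 = 110.18


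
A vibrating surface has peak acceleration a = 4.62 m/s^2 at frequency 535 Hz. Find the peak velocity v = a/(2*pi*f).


omega = 2*pi*f = 2*pi*535 = 3361.5 rad/s
v = a / omega = 4.62 / 3361.5 = 0.0013744 m/s


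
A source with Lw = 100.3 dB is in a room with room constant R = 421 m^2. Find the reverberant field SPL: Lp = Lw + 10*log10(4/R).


4/R = 4/421 = 0.00950119
Lp = 100.3 + 10*log10(0.00950119) = 80.078 dB


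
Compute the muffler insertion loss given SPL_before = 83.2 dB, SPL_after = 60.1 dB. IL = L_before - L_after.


Insertion loss = SPL without muffler - SPL with muffler
IL = 83.2 - 60.1 = 23.1 dB


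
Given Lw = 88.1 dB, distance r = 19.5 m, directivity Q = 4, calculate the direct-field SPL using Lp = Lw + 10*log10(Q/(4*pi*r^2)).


4*pi*r^2 = 4*pi*19.5^2 = 4778.36 m^2
Q / (4*pi*r^2) = 4 / 4778.36 = 0.000837107
Lp = 88.1 + 10*log10(0.000837107) = 57.328 dB


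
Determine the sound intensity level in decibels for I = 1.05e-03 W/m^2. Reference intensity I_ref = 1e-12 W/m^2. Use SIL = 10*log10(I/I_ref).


I / I_ref = 1.05e-03 / 1e-12 = 1.05e+09
SIL = 10 * log10(1.05e+09) = 90.212 dB


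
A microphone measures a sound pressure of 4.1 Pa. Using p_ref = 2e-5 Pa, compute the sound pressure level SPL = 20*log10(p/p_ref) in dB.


p / p_ref = 4.1 / 2e-5 = 205000
SPL = 20 * log10(205000) = 106.24 dB


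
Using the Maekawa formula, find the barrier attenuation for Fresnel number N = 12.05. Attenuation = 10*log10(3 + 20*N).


3 + 20*N = 3 + 20*12.05 = 244
Att = 10*log10(244) = 23.874 dB


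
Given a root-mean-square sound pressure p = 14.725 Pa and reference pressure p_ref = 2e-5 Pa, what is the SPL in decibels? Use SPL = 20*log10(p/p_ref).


p / p_ref = 14.725 / 2e-5 = 736250
SPL = 20 * log10(736250) = 117.34 dB


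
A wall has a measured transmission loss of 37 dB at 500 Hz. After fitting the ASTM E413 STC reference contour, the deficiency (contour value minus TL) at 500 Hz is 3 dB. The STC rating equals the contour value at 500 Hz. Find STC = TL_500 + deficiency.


By ASTM E413, STC = value of the fitted reference contour at 500 Hz.
Contour value at 500 Hz = TL_500 + deficiency = 37 + 3 = 40
STC = 40


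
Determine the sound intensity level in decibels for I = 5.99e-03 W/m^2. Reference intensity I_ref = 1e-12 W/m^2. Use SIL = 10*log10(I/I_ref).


I / I_ref = 5.99e-03 / 1e-12 = 5.99e+09
SIL = 10 * log10(5.99e+09) = 97.774 dB


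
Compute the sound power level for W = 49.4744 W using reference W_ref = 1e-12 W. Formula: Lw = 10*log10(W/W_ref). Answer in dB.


W / W_ref = 49.4744 / 1e-12 = 4.94744e+13
Lw = 10 * log10(4.94744e+13) = 136.94 dB


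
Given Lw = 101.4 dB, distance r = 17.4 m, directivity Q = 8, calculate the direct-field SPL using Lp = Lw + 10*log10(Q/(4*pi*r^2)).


4*pi*r^2 = 4*pi*17.4^2 = 3804.59 m^2
Q / (4*pi*r^2) = 8 / 3804.59 = 0.00210272
Lp = 101.4 + 10*log10(0.00210272) = 74.628 dB


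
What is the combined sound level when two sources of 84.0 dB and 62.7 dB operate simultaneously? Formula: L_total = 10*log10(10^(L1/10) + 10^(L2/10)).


10^(84.0/10) = 2.51189e+08
10^(62.7/10) = 1.86209e+06
Sum = 2.51189e+08 + 1.86209e+06 = 2.53051e+08
L_total = 10*log10(2.53051e+08) = 84.032 dB


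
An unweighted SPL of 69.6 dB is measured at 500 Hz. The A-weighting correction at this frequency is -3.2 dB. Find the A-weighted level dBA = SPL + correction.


A-weighting table: 500 Hz -> -3.2 dB correction
SPL_A = SPL + correction = 69.6 + (-3.2) = 66.4 dBA


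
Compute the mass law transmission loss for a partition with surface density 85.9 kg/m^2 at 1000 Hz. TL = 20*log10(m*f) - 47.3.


m * f = 85.9 * 1000 = 85900
20*log10(85900) = 98.6799 dB
TL = 98.6799 - 47.3 = 51.38 dB


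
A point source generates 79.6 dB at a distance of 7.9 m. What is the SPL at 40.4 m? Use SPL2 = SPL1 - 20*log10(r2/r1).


r2/r1 = 40.4/7.9 = 5.11392
Correction = 20*log10(5.11392) = 14.1751 dB
SPL2 = 79.6 - 14.1751 = 65.425 dB


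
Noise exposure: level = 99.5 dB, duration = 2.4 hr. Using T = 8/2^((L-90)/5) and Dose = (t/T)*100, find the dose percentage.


T_allowed = 8 / 2^((99.5 - 90)/5) = 2.14355 hr
Dose = 2.4 / 2.14355 * 100 = 111.96 %


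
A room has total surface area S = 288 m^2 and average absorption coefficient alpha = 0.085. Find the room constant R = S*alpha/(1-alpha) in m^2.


R = 288 * 0.085 / (1 - 0.085) = 26.754 m^2


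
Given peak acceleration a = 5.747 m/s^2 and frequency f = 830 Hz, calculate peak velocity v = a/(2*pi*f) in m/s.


omega = 2*pi*f = 2*pi*830 = 5215.04 rad/s
v = a / omega = 5.747 / 5215.04 = 0.001102 m/s


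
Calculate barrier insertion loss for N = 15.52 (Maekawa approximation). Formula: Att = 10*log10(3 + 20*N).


3 + 20*N = 3 + 20*15.52 = 313.4
Att = 10*log10(313.4) = 24.961 dB


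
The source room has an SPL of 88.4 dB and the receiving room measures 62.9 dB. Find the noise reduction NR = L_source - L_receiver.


NR = L_source - L_receiver (difference between source and receiving room levels)
NR = 88.4 - 62.9 = 25.5 dB


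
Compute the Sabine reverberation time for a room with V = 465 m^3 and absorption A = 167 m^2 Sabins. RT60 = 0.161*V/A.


RT60 = 0.161 * 465 / 167 = 0.44829 s


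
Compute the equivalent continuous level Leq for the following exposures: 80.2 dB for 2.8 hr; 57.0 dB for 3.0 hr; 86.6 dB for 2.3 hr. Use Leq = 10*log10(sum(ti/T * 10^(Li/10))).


T_total = 2.8 + 3.0 + 2.3 = 8.1 hr
(2.8/8.1) * 10^(80.2/10) = 3.6197e+07
(3.0/8.1) * 10^(57.0/10) = 185625
(2.3/8.1) * 10^(86.6/10) = 1.2979e+08
Sum = 3.6197e+07 + 185625 + 1.2979e+08 = 1.66173e+08
Leq = 10*log10(1.66173e+08) = 82.206 dB


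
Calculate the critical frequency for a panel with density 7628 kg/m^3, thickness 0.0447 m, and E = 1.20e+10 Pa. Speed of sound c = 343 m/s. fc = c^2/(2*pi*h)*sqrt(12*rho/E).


12*rho/E = 12*7628/1.20e+10 = 7.628e-06
sqrt(12*rho/E) = sqrt(7.628e-06) = 0.00276188
c^2/(2*pi*h) = 343^2/(2*pi*0.0447) = 418891
fc = 418891 * 0.00276188 = 1156.9 Hz


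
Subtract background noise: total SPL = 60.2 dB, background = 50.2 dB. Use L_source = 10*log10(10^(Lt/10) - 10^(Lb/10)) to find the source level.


10^(60.2/10) = 1.04713e+06
10^(50.2/10) = 104713
Difference = 1.04713e+06 - 104713 = 942417
L_source = 10*log10(942417) = 59.742 dB


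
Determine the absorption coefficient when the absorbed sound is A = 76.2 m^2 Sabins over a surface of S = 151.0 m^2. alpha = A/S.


Absorption coefficient = absorbed power / incident power
alpha = A / S = 76.2 / 151.0 = 0.50464


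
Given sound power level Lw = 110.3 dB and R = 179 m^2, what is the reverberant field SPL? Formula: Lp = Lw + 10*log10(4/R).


4/R = 4/179 = 0.0223464
Lp = 110.3 + 10*log10(0.0223464) = 93.792 dB


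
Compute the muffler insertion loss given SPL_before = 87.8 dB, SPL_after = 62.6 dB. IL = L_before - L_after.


Insertion loss = SPL without muffler - SPL with muffler
IL = 87.8 - 62.6 = 25.2 dB


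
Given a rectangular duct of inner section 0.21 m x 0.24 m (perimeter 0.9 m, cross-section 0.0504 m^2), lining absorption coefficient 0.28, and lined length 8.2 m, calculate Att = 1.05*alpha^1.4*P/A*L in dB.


alpha^1.4 = 0.28^1.4 = 0.168276
Attenuation rate = 1.05 * alpha^1.4 * P / A
= 1.05 * 0.168276 * 0.9 / 0.0504 = 3.15518 dB/m
Total Att = 3.15518 * 8.2 = 25.872 dB


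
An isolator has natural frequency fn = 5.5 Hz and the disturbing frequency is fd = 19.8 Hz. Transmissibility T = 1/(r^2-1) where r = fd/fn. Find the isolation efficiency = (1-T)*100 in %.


r = 19.8 / 5.5 = 3.6
r^2 - 1 = 3.6^2 - 1 = 11.96
T = 1/11.96 = 0.083612
Efficiency = (1 - 0.083612)*100 = 91.639 %


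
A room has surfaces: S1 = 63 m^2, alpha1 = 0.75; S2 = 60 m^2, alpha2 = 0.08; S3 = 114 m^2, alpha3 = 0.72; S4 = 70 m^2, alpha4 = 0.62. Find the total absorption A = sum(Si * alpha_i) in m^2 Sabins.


63 * 0.75 = 47.25
60 * 0.08 = 4.8
114 * 0.72 = 82.08
70 * 0.62 = 43.4
A_total = 47.25 + 4.8 + 82.08 + 43.4 = 177.53 m^2


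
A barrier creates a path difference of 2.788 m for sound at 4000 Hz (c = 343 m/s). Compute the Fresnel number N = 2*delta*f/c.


N = 2*delta*f/c = 2*delta/lambda, where lambda = c/f
lambda = 343 / 4000 = 0.08575 m
N = 2 * 2.788 / 0.08575 = 65.026


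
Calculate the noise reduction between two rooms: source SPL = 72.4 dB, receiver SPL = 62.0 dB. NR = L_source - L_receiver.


NR = L_source - L_receiver (difference between source and receiving room levels)
NR = 72.4 - 62.0 = 10.4 dB


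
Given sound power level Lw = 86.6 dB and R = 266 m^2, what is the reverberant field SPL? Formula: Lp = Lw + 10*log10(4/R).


4/R = 4/266 = 0.0150376
Lp = 86.6 + 10*log10(0.0150376) = 68.372 dB


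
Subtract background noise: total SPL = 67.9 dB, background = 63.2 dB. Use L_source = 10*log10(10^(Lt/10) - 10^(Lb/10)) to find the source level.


10^(67.9/10) = 6.16595e+06
10^(63.2/10) = 2.0893e+06
Difference = 6.16595e+06 - 2.0893e+06 = 4.07665e+06
L_source = 10*log10(4.07665e+06) = 66.103 dB


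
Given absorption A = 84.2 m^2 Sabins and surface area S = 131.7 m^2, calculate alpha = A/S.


Absorption coefficient = absorbed power / incident power
alpha = A / S = 84.2 / 131.7 = 0.63933


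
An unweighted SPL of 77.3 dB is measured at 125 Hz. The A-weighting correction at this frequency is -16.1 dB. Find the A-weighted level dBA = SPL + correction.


A-weighting table: 125 Hz -> -16.1 dB correction
SPL_A = SPL + correction = 77.3 + (-16.1) = 61.2 dBA


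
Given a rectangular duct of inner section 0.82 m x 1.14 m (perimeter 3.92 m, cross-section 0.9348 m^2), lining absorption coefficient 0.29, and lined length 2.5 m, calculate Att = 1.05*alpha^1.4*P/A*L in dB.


alpha^1.4 = 0.29^1.4 = 0.176749
Attenuation rate = 1.05 * alpha^1.4 * P / A
= 1.05 * 0.176749 * 3.92 / 0.9348 = 0.77824 dB/m
Total Att = 0.77824 * 2.5 = 1.9456 dB


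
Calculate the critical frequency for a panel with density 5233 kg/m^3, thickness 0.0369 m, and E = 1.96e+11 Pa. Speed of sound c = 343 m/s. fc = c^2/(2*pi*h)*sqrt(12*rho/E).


12*rho/E = 12*5233/1.96e+11 = 3.20388e-07
sqrt(12*rho/E) = sqrt(3.20388e-07) = 0.000566028
c^2/(2*pi*h) = 343^2/(2*pi*0.0369) = 507437
fc = 507437 * 0.000566028 = 287.22 Hz


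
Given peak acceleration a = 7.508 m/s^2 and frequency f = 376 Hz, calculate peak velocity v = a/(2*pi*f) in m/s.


omega = 2*pi*f = 2*pi*376 = 2362.48 rad/s
v = a / omega = 7.508 / 2362.48 = 0.003178 m/s


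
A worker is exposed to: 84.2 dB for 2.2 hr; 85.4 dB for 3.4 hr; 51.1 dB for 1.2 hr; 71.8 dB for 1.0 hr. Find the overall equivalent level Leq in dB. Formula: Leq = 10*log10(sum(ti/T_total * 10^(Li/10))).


T_total = 2.2 + 3.4 + 1.2 + 1.0 = 7.8 hr
(2.2/7.8) * 10^(84.2/10) = 7.4187e+07
(3.4/7.8) * 10^(85.4/10) = 1.51142e+08
(1.2/7.8) * 10^(51.1/10) = 19819.2
(1.0/7.8) * 10^(71.8/10) = 1.94046e+06
Sum = 7.4187e+07 + 1.51142e+08 + 19819.2 + 1.94046e+06 = 2.27289e+08
Leq = 10*log10(2.27289e+08) = 83.566 dB


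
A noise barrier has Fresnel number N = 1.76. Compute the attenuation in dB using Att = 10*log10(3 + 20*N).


3 + 20*N = 3 + 20*1.76 = 38.2
Att = 10*log10(38.2) = 15.821 dB


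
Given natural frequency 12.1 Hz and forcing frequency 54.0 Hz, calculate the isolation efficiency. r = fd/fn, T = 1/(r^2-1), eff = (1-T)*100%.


r = 54.0 / 12.1 = 4.46281
r^2 - 1 = 4.46281^2 - 1 = 18.9167
T = 1/18.9167 = 0.0528633
Efficiency = (1 - 0.0528633)*100 = 94.714 %


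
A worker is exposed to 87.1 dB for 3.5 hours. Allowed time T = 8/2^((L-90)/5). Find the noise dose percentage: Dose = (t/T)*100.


T_allowed = 8 / 2^((87.1 - 90)/5) = 11.9588 hr
Dose = 3.5 / 11.9588 * 100 = 29.267 %


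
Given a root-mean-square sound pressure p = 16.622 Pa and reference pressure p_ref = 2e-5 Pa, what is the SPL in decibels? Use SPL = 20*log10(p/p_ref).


p / p_ref = 16.622 / 2e-5 = 831100
SPL = 20 * log10(831100) = 118.39 dB


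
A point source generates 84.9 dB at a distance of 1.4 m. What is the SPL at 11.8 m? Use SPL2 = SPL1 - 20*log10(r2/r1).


r2/r1 = 11.8/1.4 = 8.42857
Correction = 20*log10(8.42857) = 18.5151 dB
SPL2 = 84.9 - 18.5151 = 66.385 dB


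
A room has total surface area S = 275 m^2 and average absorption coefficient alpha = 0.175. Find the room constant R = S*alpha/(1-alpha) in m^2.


R = 275 * 0.175 / (1 - 0.175) = 58.333 m^2


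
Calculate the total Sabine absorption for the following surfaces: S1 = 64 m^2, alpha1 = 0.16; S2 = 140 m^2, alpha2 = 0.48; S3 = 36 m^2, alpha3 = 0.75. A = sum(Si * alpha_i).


64 * 0.16 = 10.24
140 * 0.48 = 67.2
36 * 0.75 = 27
A_total = 10.24 + 67.2 + 27 = 104.44 m^2


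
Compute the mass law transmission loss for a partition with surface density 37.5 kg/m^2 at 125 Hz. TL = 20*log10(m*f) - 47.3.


m * f = 37.5 * 125 = 4687.5
20*log10(4687.5) = 73.4188 dB
TL = 73.4188 - 47.3 = 26.119 dB


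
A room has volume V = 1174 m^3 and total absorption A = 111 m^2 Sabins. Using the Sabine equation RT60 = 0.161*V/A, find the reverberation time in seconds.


RT60 = 0.161 * 1174 / 111 = 1.7028 s


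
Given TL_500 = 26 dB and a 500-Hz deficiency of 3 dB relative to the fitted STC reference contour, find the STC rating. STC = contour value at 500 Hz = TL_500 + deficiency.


By ASTM E413, STC = value of the fitted reference contour at 500 Hz.
Contour value at 500 Hz = TL_500 + deficiency = 26 + 3 = 29
STC = 29


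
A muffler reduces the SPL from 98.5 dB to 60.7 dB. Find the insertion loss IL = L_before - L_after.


Insertion loss = SPL without muffler - SPL with muffler
IL = 98.5 - 60.7 = 37.8 dB


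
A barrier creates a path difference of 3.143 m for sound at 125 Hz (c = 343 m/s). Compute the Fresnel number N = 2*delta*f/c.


N = 2*delta*f/c = 2*delta/lambda, where lambda = c/f
lambda = 343 / 125 = 2.744 m
N = 2 * 3.143 / 2.744 = 2.2908


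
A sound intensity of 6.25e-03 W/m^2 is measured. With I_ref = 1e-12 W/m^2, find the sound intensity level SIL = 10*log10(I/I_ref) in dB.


I / I_ref = 6.25e-03 / 1e-12 = 6.25e+09
SIL = 10 * log10(6.25e+09) = 97.959 dB


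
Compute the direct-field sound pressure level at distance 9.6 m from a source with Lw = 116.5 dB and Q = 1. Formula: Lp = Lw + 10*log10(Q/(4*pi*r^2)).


4*pi*r^2 = 4*pi*9.6^2 = 1158.12 m^2
Q / (4*pi*r^2) = 1 / 1158.12 = 0.000863468
Lp = 116.5 + 10*log10(0.000863468) = 85.862 dB


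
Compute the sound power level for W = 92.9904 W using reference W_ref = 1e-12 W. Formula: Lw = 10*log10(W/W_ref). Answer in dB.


W / W_ref = 92.9904 / 1e-12 = 9.29904e+13
Lw = 10 * log10(9.29904e+13) = 139.68 dB


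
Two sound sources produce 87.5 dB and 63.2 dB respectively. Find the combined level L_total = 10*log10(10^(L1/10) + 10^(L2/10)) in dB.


10^(87.5/10) = 5.62341e+08
10^(63.2/10) = 2.0893e+06
Sum = 5.62341e+08 + 2.0893e+06 = 5.6443e+08
L_total = 10*log10(5.6443e+08) = 87.516 dB


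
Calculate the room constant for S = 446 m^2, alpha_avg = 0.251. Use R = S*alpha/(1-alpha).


R = 446 * 0.251 / (1 - 0.251) = 149.46 m^2


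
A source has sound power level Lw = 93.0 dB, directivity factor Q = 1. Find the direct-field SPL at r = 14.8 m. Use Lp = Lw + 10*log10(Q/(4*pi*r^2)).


4*pi*r^2 = 4*pi*14.8^2 = 2752.54 m^2
Q / (4*pi*r^2) = 1 / 2752.54 = 0.000363301
Lp = 93.0 + 10*log10(0.000363301) = 58.603 dB


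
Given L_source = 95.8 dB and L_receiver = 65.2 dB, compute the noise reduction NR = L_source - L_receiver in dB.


NR = L_source - L_receiver (difference between source and receiving room levels)
NR = 95.8 - 65.2 = 30.6 dB


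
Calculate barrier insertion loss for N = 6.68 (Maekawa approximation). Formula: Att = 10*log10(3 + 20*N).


3 + 20*N = 3 + 20*6.68 = 136.6
Att = 10*log10(136.6) = 21.355 dB


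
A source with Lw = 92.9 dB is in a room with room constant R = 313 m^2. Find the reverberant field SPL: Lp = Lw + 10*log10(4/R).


4/R = 4/313 = 0.0127796
Lp = 92.9 + 10*log10(0.0127796) = 73.965 dB


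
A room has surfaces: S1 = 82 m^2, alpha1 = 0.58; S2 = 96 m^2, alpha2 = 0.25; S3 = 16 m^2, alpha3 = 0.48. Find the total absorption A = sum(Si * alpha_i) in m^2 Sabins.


82 * 0.58 = 47.56
96 * 0.25 = 24
16 * 0.48 = 7.68
A_total = 47.56 + 24 + 7.68 = 79.24 m^2


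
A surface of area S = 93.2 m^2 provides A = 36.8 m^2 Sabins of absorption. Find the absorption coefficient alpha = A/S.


Absorption coefficient = absorbed power / incident power
alpha = A / S = 36.8 / 93.2 = 0.39485


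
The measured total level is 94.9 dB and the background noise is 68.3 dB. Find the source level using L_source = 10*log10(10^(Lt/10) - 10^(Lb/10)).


10^(94.9/10) = 3.0903e+09
10^(68.3/10) = 6.76083e+06
Difference = 3.0903e+09 - 6.76083e+06 = 3.08354e+09
L_source = 10*log10(3.08354e+09) = 94.89 dB


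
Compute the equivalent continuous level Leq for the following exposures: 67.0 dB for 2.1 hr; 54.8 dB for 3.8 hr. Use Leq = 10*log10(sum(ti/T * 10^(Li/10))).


T_total = 2.1 + 3.8 = 5.9 hr
(2.1/5.9) * 10^(67.0/10) = 1.78389e+06
(3.8/5.9) * 10^(54.8/10) = 194505
Sum = 1.78389e+06 + 194505 = 1.9784e+06
Leq = 10*log10(1.9784e+06) = 62.963 dB


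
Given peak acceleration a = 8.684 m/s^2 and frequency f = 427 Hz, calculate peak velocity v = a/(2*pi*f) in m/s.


omega = 2*pi*f = 2*pi*427 = 2682.92 rad/s
v = a / omega = 8.684 / 2682.92 = 0.0032368 m/s


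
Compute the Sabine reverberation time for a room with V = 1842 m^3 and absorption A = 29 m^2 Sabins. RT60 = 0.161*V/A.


RT60 = 0.161 * 1842 / 29 = 10.226 s


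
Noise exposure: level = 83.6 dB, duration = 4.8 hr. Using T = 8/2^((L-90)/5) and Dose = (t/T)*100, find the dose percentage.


T_allowed = 8 / 2^((83.6 - 90)/5) = 19.4271 hr
Dose = 4.8 / 19.4271 * 100 = 24.708 %


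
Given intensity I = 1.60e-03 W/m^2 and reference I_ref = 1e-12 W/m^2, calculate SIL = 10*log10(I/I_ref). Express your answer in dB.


I / I_ref = 1.60e-03 / 1e-12 = 1.6e+09
SIL = 10 * log10(1.6e+09) = 92.041 dB


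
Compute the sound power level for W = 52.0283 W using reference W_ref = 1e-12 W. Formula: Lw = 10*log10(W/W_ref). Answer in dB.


W / W_ref = 52.0283 / 1e-12 = 5.20283e+13
Lw = 10 * log10(5.20283e+13) = 137.16 dB


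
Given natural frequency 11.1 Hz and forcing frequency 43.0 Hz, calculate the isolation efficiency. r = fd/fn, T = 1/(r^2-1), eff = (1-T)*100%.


r = 43.0 / 11.1 = 3.87387
r^2 - 1 = 3.87387^2 - 1 = 14.0069
T = 1/14.0069 = 0.0713934
Efficiency = (1 - 0.0713934)*100 = 92.861 %


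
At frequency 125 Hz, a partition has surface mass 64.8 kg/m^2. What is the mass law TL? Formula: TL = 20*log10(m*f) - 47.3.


m * f = 64.8 * 125 = 8100
20*log10(8100) = 78.1697 dB
TL = 78.1697 - 47.3 = 30.87 dB


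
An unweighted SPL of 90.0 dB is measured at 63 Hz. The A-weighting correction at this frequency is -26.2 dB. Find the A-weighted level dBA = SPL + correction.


A-weighting table: 63 Hz -> -26.2 dB correction
SPL_A = SPL + correction = 90.0 + (-26.2) = 63.8 dBA


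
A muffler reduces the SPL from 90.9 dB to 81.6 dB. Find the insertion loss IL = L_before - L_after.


Insertion loss = SPL without muffler - SPL with muffler
IL = 90.9 - 81.6 = 9.3 dB


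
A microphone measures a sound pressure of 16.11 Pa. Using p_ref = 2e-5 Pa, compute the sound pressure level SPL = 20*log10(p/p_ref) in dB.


p / p_ref = 16.11 / 2e-5 = 805500
SPL = 20 * log10(805500) = 118.12 dB


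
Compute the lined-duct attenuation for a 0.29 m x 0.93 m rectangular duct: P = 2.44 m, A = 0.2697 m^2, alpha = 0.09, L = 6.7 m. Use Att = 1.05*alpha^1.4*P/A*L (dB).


alpha^1.4 = 0.09^1.4 = 0.034351
Attenuation rate = 1.05 * alpha^1.4 * P / A
= 1.05 * 0.034351 * 2.44 / 0.2697 = 0.326315 dB/m
Total Att = 0.326315 * 6.7 = 2.1863 dB


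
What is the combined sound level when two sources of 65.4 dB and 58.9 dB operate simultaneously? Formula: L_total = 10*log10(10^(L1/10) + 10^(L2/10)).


10^(65.4/10) = 3.46737e+06
10^(58.9/10) = 776247
Sum = 3.46737e+06 + 776247 = 4.24362e+06
L_total = 10*log10(4.24362e+06) = 66.277 dB


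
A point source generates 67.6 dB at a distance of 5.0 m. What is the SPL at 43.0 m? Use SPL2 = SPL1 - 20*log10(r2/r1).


r2/r1 = 43.0/5.0 = 8.6
Correction = 20*log10(8.6) = 18.69 dB
SPL2 = 67.6 - 18.69 = 48.91 dB


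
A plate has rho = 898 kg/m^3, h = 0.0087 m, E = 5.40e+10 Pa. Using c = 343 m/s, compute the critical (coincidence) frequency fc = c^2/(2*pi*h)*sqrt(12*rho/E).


12*rho/E = 12*898/5.40e+10 = 1.99556e-07
sqrt(12*rho/E) = sqrt(1.99556e-07) = 0.000446717
c^2/(2*pi*h) = 343^2/(2*pi*0.0087) = 2.15223e+06
fc = 2.15223e+06 * 0.000446717 = 961.44 Hz


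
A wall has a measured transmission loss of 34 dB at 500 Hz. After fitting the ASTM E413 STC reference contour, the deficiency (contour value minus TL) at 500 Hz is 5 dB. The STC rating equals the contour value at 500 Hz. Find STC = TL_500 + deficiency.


By ASTM E413, STC = value of the fitted reference contour at 500 Hz.
Contour value at 500 Hz = TL_500 + deficiency = 34 + 5 = 39
STC = 39


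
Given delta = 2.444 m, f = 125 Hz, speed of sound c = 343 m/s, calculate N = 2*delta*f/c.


N = 2*delta*f/c = 2*delta/lambda, where lambda = c/f
lambda = 343 / 125 = 2.744 m
N = 2 * 2.444 / 2.744 = 1.7813


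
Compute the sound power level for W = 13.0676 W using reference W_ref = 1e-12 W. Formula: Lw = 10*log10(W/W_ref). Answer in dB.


W / W_ref = 13.0676 / 1e-12 = 1.30676e+13
Lw = 10 * log10(1.30676e+13) = 131.16 dB


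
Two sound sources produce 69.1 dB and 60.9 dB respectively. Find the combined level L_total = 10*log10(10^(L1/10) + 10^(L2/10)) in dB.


10^(69.1/10) = 8.12831e+06
10^(60.9/10) = 1.23027e+06
Sum = 8.12831e+06 + 1.23027e+06 = 9.35858e+06
L_total = 10*log10(9.35858e+06) = 69.712 dB


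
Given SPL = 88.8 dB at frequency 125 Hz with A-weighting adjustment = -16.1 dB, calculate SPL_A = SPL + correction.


A-weighting table: 125 Hz -> -16.1 dB correction
SPL_A = SPL + correction = 88.8 + (-16.1) = 72.7 dBA


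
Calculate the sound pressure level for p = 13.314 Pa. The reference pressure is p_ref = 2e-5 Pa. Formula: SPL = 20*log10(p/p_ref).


p / p_ref = 13.314 / 2e-5 = 665700
SPL = 20 * log10(665700) = 116.47 dB


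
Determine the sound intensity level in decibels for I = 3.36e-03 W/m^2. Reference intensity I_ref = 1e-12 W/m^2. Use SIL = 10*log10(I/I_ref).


I / I_ref = 3.36e-03 / 1e-12 = 3.36e+09
SIL = 10 * log10(3.36e+09) = 95.263 dB


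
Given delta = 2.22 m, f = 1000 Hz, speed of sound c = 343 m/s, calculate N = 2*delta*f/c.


N = 2*delta*f/c = 2*delta/lambda, where lambda = c/f
lambda = 343 / 1000 = 0.343 m
N = 2 * 2.22 / 0.343 = 12.945


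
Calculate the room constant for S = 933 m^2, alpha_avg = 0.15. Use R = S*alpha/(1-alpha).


R = 933 * 0.15 / (1 - 0.15) = 164.65 m^2


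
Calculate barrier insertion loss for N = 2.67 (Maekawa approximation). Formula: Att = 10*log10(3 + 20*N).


3 + 20*N = 3 + 20*2.67 = 56.4
Att = 10*log10(56.4) = 17.513 dB


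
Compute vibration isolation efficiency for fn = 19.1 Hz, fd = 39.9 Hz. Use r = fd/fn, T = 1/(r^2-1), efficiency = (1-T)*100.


r = 39.9 / 19.1 = 2.08901
r^2 - 1 = 2.08901^2 - 1 = 3.36396
T = 1/3.36396 = 0.297269
Efficiency = (1 - 0.297269)*100 = 70.273 %


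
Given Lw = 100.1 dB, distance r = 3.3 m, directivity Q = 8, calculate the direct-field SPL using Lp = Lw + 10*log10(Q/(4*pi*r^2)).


4*pi*r^2 = 4*pi*3.3^2 = 136.848 m^2
Q / (4*pi*r^2) = 8 / 136.848 = 0.058459
Lp = 100.1 + 10*log10(0.058459) = 87.769 dB


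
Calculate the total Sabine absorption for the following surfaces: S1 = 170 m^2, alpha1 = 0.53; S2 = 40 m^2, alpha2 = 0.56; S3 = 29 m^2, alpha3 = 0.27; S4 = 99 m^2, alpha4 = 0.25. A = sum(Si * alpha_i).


170 * 0.53 = 90.1
40 * 0.56 = 22.4
29 * 0.27 = 7.83
99 * 0.25 = 24.75
A_total = 90.1 + 22.4 + 7.83 + 24.75 = 145.08 m^2


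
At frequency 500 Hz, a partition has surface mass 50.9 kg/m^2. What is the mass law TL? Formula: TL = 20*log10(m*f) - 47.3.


m * f = 50.9 * 500 = 25450
20*log10(25450) = 88.1138 dB
TL = 88.1138 - 47.3 = 40.814 dB


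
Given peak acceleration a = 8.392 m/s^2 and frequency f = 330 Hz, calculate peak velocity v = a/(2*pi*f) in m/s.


omega = 2*pi*f = 2*pi*330 = 2073.45 rad/s
v = a / omega = 8.392 / 2073.45 = 0.0040474 m/s


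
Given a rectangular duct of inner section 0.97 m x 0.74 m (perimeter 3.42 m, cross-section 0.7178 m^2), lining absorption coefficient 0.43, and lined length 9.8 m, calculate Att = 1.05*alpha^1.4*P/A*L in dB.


alpha^1.4 = 0.43^1.4 = 0.3068
Attenuation rate = 1.05 * alpha^1.4 * P / A
= 1.05 * 0.3068 * 3.42 / 0.7178 = 1.53485 dB/m
Total Att = 1.53485 * 9.8 = 15.042 dB


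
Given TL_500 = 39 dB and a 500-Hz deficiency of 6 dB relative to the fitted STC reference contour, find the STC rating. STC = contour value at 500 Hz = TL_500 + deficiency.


By ASTM E413, STC = value of the fitted reference contour at 500 Hz.
Contour value at 500 Hz = TL_500 + deficiency = 39 + 6 = 45
STC = 45


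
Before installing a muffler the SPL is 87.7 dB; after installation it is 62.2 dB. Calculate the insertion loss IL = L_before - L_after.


Insertion loss = SPL without muffler - SPL with muffler
IL = 87.7 - 62.2 = 25.5 dB


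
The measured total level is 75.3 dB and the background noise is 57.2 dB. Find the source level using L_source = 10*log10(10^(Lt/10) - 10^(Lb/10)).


10^(75.3/10) = 3.38844e+07
10^(57.2/10) = 524807
Difference = 3.38844e+07 - 524807 = 3.33596e+07
L_source = 10*log10(3.33596e+07) = 75.232 dB


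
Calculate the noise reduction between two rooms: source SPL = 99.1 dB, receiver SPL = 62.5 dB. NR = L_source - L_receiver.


NR = L_source - L_receiver (difference between source and receiving room levels)
NR = 99.1 - 62.5 = 36.6 dB


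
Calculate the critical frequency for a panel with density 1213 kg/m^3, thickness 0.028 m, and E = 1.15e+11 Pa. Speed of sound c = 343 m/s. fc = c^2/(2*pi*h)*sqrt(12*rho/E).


12*rho/E = 12*1213/1.15e+11 = 1.26574e-07
sqrt(12*rho/E) = sqrt(1.26574e-07) = 0.000355772
c^2/(2*pi*h) = 343^2/(2*pi*0.028) = 668729
fc = 668729 * 0.000355772 = 237.92 Hz


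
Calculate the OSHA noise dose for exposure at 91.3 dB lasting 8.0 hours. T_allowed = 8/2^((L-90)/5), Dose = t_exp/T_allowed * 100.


T_allowed = 8 / 2^((91.3 - 90)/5) = 6.6807 hr
Dose = 8.0 / 6.6807 * 100 = 119.75 %


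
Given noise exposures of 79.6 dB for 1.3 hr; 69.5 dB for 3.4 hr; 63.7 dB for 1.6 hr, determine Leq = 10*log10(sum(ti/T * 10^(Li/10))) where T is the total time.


T_total = 1.3 + 3.4 + 1.6 = 6.3 hr
(1.3/6.3) * 10^(79.6/10) = 1.88193e+07
(3.4/6.3) * 10^(69.5/10) = 4.80993e+06
(1.6/6.3) * 10^(63.7/10) = 595360
Sum = 1.88193e+07 + 4.80993e+06 + 595360 = 2.42246e+07
Leq = 10*log10(2.42246e+07) = 73.843 dB


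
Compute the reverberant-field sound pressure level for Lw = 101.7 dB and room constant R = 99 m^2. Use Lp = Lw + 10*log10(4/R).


4/R = 4/99 = 0.040404
Lp = 101.7 + 10*log10(0.040404) = 87.764 dB


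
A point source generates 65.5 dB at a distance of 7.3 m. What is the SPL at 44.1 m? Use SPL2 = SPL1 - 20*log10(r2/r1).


r2/r1 = 44.1/7.3 = 6.0411
Correction = 20*log10(6.0411) = 15.6223 dB
SPL2 = 65.5 - 15.6223 = 49.878 dB


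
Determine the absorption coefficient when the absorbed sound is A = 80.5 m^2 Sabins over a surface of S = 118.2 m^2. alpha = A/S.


Absorption coefficient = absorbed power / incident power
alpha = A / S = 80.5 / 118.2 = 0.68105


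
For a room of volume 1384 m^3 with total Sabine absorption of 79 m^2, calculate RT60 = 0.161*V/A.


RT60 = 0.161 * 1384 / 79 = 2.8206 s


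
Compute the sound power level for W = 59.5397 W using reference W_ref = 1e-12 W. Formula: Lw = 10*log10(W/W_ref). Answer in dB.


W / W_ref = 59.5397 / 1e-12 = 5.95397e+13
Lw = 10 * log10(5.95397e+13) = 137.75 dB


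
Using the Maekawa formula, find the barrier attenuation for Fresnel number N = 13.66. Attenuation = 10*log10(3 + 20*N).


3 + 20*N = 3 + 20*13.66 = 276.2
Att = 10*log10(276.2) = 24.412 dB


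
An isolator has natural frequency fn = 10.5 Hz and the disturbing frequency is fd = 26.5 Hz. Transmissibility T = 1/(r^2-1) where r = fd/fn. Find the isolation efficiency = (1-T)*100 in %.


r = 26.5 / 10.5 = 2.52381
r^2 - 1 = 2.52381^2 - 1 = 5.36962
T = 1/5.36962 = 0.186233
Efficiency = (1 - 0.186233)*100 = 81.377 %


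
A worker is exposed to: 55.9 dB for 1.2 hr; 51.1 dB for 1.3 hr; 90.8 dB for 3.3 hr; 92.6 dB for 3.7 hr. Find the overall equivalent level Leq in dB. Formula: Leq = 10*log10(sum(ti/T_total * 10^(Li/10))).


T_total = 1.2 + 1.3 + 3.3 + 3.7 = 9.5 hr
(1.2/9.5) * 10^(55.9/10) = 49142.5
(1.3/9.5) * 10^(51.1/10) = 17628.7
(3.3/9.5) * 10^(90.8/10) = 4.17629e+08
(3.7/9.5) * 10^(92.6/10) = 7.08726e+08
Sum = 49142.5 + 17628.7 + 4.17629e+08 + 7.08726e+08 = 1.12642e+09
Leq = 10*log10(1.12642e+09) = 90.517 dB
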